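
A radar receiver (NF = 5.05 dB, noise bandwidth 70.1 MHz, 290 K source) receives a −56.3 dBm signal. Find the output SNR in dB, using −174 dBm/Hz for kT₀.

34.2 dB

Noise floor: N = −174 + 10 log₁₀(B) + NF
10 log₁₀(7.01×10⁷) = 78.46 dB
N = −174 + 78.46 + 5.05 = −90.49 dBm
SNR = P_sig − N = −56.3 − (−90.49) = 34.19 dB → 34.2 dB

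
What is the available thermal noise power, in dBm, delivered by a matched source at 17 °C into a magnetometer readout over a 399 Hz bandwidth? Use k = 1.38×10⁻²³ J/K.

T = 17 °C + 273.15 = 290.15 K
P_n = kTB = 1.38×10⁻²³ × 290.15 × 3.99×10² = 1.60×10⁻¹⁸ W
In dBm: 10 log₁₀(1.60×10⁻¹⁸ / 10⁻³) = −148.0 dBm

−148.0 dBm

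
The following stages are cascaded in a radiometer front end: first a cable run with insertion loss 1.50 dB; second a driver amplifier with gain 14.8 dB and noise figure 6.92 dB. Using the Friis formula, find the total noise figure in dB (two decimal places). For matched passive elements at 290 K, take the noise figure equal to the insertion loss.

Convert to linear (a loss of L dB is a gain of −L dB): F_i = 10^(NF_i/10), G_i = 10^(G_i,dB/10)
  Stage 1: F_1 = 10^(1.50/10) = 1.413, G_1 = 10^(−1.50/10) = 0.7079
  Stage 2: F_2 = 10^(6.92/10) = 4.920, G_2 = 10^(14.8/10) = 30.20
Friis cascade:
  F = 1.413 + (4.920 − 1)/0.7079 = 6.950
NF = 10 log₁₀(6.950) = 8.42 dB

8.42 dB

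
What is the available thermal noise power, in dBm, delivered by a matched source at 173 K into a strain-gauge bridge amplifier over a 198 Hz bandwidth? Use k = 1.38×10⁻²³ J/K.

−153.3 dBm

P_n = kTB = 1.38×10⁻²³ × 173 × 1.98×10² = 4.73×10⁻¹⁹ W
In dBm: 10 log₁₀(4.73×10⁻¹⁹ / 10⁻³) = −153.3 dBm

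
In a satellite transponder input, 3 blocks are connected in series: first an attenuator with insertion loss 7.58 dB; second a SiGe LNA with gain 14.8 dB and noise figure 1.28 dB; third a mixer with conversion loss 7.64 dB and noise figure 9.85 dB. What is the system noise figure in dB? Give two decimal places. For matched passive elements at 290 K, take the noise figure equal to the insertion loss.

9.70 dB

Convert to linear (a loss of L dB is a gain of −L dB): F_i = 10^(NF_i/10), G_i = 10^(G_i,dB/10)
  Stage 1: F_1 = 10^(7.58/10) = 5.728, G_1 = 10^(−7.58/10) = 0.1746
  Stage 2: F_2 = 10^(1.28/10) = 1.343, G_2 = 10^(14.8/10) = 30.20
  Stage 3: F_3 = 10^(9.85/10) = 9.661, G_3 = 10^(−7.64/10) = 0.1722
Friis cascade:
  F = 5.728 + (1.343 − 1)/0.1746 + (9.661 − 1)/5.272 = 9.334
NF = 10 log₁₀(9.334) = 9.70 dB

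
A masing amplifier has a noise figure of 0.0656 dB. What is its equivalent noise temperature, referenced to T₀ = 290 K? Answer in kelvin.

4.41 K

F = 10^(0.0656/10) = 1.01522
T_e = (F − 1)·T₀ = (1.01522 − 1) × 290 = 4.41 K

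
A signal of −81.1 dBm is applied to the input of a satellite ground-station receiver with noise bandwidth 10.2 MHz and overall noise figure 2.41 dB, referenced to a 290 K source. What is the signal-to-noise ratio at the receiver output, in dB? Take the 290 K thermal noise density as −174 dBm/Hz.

Noise floor: N = −174 + 10 log₁₀(B) + NF
10 log₁₀(1.02×10⁷) = 70.09 dB
N = −174 + 70.09 + 2.41 = −101.50 dBm
SNR = P_sig − N = −81.1 − (−101.50) = 20.40 dB → 20.4 dB

20.4 dB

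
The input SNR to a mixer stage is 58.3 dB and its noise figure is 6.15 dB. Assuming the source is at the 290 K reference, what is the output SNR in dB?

52.15 dB

By definition F = SNR_in/SNR_out, so in dB: SNR_out = SNR_in − NF
SNR_out = 58.3 − 6.15 = 52.15 dB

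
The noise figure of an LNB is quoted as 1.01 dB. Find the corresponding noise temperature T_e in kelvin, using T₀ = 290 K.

F = 10^(1.01/10) = 1.26183
T_e = (F − 1)·T₀ = (1.26183 − 1) × 290 = 75.9 K

75.9 K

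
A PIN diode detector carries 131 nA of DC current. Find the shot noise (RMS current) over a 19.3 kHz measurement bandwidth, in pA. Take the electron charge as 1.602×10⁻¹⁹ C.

28.5 pA

I_n = √(2qI·B)
2qI·B = 2 × 1.602×10⁻¹⁹ × 1.31×10⁻⁷ × 1.93×10⁴ = 8.10×10⁻²² A²
I_n = √(8.10×10⁻²²) = 2.85×10⁻¹¹ A = 28.5 pA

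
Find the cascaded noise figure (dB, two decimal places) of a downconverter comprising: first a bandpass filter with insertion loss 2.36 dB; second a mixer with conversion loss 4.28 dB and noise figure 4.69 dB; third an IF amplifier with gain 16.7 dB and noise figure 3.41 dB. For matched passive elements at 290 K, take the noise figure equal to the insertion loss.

10.24 dB

Convert to linear (a loss of L dB is a gain of −L dB): F_i = 10^(NF_i/10), G_i = 10^(G_i,dB/10)
  Stage 1: F_1 = 10^(2.36/10) = 1.722, G_1 = 10^(−2.36/10) = 0.5808
  Stage 2: F_2 = 10^(4.69/10) = 2.944, G_2 = 10^(−4.28/10) = 0.3733
  Stage 3: F_3 = 10^(3.41/10) = 2.193, G_3 = 10^(16.7/10) = 46.77
Friis cascade:
  F = 1.722 + (2.944 − 1)/0.5808 + (2.193 − 1)/0.2168 = 10.57
NF = 10 log₁₀(10.57) = 10.24 dB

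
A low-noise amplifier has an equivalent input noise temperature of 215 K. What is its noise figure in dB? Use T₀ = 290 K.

F = 1 + T_e/T₀ = 1 + 215/290 = 1.74138
NF = 10 log₁₀(1.74138) = 2.41 dB

2.41 dB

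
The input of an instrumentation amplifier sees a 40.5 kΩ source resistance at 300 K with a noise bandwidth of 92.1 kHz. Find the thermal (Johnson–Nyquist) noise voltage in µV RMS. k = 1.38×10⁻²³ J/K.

V_n = √(4kTRB)
4kTRB = 4 × 1.38×10⁻²³ × 300 × 4.05×10⁴ × 9.21×10⁴ = 6.18×10⁻¹¹ V²
V_n = √(6.18×10⁻¹¹) = 7.86×10⁻⁶ V = 7.86 µV

7.86 µV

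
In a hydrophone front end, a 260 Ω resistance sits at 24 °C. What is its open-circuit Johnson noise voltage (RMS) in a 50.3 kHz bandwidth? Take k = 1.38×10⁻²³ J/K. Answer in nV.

463 nV

T = 24 °C + 273.15 = 297.15 K
V_n = √(4kTRB)
4kTRB = 4 × 1.38×10⁻²³ × 297.15 × 2.60×10² × 5.03×10⁴ = 2.15×10⁻¹³ V²
V_n = √(2.15×10⁻¹³) = 4.63×10⁻⁷ V = 463 nV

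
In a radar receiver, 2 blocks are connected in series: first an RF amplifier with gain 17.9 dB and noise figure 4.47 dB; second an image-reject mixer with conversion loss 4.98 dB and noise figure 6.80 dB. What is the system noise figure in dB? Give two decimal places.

4.56 dB

Convert to linear (a loss of L dB is a gain of −L dB): F_i = 10^(NF_i/10), G_i = 10^(G_i,dB/10)
  Stage 1: F_1 = 10^(4.47/10) = 2.799, G_1 = 10^(17.9/10) = 61.66
  Stage 2: F_2 = 10^(6.80/10) = 4.786, G_2 = 10^(−4.98/10) = 0.3177
Friis cascade:
  F = 2.799 + (4.786 − 1)/61.66 = 2.860
NF = 10 log₁₀(2.860) = 4.56 dB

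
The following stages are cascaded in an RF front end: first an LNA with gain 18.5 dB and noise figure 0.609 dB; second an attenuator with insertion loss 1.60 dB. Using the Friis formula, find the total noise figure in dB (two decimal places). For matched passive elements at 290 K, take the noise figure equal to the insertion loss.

Convert to linear (a loss of L dB is a gain of −L dB): F_i = 10^(NF_i/10), G_i = 10^(G_i,dB/10)
  Stage 1: F_1 = 10^(0.609/10) = 1.151, G_1 = 10^(18.5/10) = 70.79
  Stage 2: F_2 = 10^(1.60/10) = 1.445, G_2 = 10^(−1.60/10) = 0.6918
Friis cascade:
  F = 1.151 + (1.445 − 1)/70.79 = 1.157
NF = 10 log₁₀(1.157) = 0.63 dB

0.63 dB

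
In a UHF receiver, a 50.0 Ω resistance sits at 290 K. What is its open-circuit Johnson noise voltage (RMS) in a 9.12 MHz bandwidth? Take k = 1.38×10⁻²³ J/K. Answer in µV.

V_n = √(4kTRB)
4kTRB = 4 × 1.38×10⁻²³ × 290 × 5.00×10¹ × 9.12×10⁶ = 7.30×10⁻¹² V²
V_n = √(7.30×10⁻¹²) = 2.70×10⁻⁶ V = 2.70 µV

2.70 µV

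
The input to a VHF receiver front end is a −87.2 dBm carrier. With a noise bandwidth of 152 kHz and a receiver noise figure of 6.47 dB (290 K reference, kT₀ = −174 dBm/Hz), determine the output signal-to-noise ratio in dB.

28.5 dB

Noise floor: N = −174 + 10 log₁₀(B) + NF
10 log₁₀(1.52×10⁵) = 51.82 dB
N = −174 + 51.82 + 6.47 = −115.71 dBm
SNR = P_sig − N = −87.2 − (−115.71) = 28.51 dB → 28.5 dB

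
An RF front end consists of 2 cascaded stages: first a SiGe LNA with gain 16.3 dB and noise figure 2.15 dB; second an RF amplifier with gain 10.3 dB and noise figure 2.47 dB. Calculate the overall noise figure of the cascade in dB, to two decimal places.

2.20 dB

Convert to linear (a loss of L dB is a gain of −L dB): F_i = 10^(NF_i/10), G_i = 10^(G_i,dB/10)
  Stage 1: F_1 = 10^(2.15/10) = 1.641, G_1 = 10^(16.3/10) = 42.66
  Stage 2: F_2 = 10^(2.47/10) = 1.766, G_2 = 10^(10.3/10) = 10.72
Friis cascade:
  F = 1.641 + (1.766 − 1)/42.66 = 1.659
NF = 10 log₁₀(1.659) = 2.20 dB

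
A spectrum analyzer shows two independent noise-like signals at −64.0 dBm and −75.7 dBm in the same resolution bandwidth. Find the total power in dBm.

Convert to linear, add, convert back:
P₁ = 3.98×10⁻¹⁰ W, P₂ = 2.69×10⁻¹¹ W
P_tot = 4.25×10⁻¹⁰ W → 10 log₁₀(P_tot / 10⁻³) = −63.7 dBm

−63.7 dBm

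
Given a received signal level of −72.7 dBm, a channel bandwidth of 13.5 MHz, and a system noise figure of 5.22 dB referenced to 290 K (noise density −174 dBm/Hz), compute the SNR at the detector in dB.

Noise floor: N = −174 + 10 log₁₀(B) + NF
10 log₁₀(1.35×10⁷) = 71.3 dB
N = −174 + 71.3 + 5.22 = −97.48 dBm
SNR = P_sig − N = −72.7 − (−97.48) = 24.78 dB → 24.8 dB

24.8 dB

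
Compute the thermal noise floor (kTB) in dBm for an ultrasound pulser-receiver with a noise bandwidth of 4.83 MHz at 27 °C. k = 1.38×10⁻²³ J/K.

T = 27 °C + 273.15 = 300.15 K
P_n = kTB = 1.38×10⁻²³ × 300.15 × 4.83×10⁶ = 2.00×10⁻¹⁴ W
In dBm: 10 log₁₀(2.00×10⁻¹⁴ / 10⁻³) = −107.0 dBm

−107.0 dBm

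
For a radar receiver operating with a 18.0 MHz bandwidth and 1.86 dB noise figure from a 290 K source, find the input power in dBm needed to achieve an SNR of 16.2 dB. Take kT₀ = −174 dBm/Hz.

Sensitivity = −174 + 10 log₁₀(B) + NF + SNR_min
= −174 + 72.55 + 1.86 + 16.2
= −83.39 dBm → −83.4 dBm

−83.4 dBm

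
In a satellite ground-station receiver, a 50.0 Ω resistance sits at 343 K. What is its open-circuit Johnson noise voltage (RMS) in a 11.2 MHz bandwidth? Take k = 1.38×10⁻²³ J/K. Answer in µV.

V_n = √(4kTRB)
4kTRB = 4 × 1.38×10⁻²³ × 343 × 5.00×10¹ × 1.12×10⁷ = 1.06×10⁻¹¹ V²
V_n = √(1.06×10⁻¹¹) = 3.26×10⁻⁶ V = 3.26 µV

3.26 µV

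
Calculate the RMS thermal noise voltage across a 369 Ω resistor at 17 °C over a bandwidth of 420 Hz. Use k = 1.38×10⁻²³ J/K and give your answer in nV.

T = 17 °C + 273.15 = 290.15 K
V_n = √(4kTRB)
4kTRB = 4 × 1.38×10⁻²³ × 290.15 × 3.69×10² × 4.20×10² = 2.48×10⁻¹⁵ V²
V_n = √(2.48×10⁻¹⁵) = 4.98×10⁻⁸ V = 49.8 nV

49.8 nV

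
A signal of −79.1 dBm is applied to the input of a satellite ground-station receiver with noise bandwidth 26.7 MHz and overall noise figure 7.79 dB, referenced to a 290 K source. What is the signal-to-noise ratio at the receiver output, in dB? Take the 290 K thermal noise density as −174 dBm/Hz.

12.8 dB

Noise floor: N = −174 + 10 log₁₀(B) + NF
10 log₁₀(2.67×10⁷) = 74.27 dB
N = −174 + 74.27 + 7.79 = −91.94 dBm
SNR = P_sig − N = −79.1 − (−91.94) = 12.84 dB → 12.8 dB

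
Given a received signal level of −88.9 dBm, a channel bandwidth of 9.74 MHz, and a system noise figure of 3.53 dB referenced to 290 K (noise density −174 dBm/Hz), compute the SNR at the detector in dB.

11.7 dB

Noise floor: N = −174 + 10 log₁₀(B) + NF
10 log₁₀(9.74×10⁶) = 69.89 dB
N = −174 + 69.89 + 3.53 = −100.58 dBm
SNR = P_sig − N = −88.9 − (−100.58) = 11.68 dB → 11.7 dB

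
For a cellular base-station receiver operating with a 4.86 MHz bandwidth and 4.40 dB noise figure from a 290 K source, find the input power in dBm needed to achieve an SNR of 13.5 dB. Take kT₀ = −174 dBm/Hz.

Sensitivity = −174 + 10 log₁₀(B) + NF + SNR_min
= −174 + 66.87 + 4.40 + 13.5
= −89.23 dBm → −89.2 dBm

−89.2 dBm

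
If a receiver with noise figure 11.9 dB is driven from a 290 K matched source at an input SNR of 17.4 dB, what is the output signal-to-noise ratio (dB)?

By definition F = SNR_in/SNR_out, so in dB: SNR_out = SNR_in − NF
SNR_out = 17.4 − 11.9 = 5.5 dB

5.5 dB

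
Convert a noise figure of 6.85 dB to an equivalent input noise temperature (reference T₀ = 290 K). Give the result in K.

1114 K

F = 10^(6.85/10) = 4.84172
T_e = (F − 1)·T₀ = (4.84172 − 1) × 290 = 1114 K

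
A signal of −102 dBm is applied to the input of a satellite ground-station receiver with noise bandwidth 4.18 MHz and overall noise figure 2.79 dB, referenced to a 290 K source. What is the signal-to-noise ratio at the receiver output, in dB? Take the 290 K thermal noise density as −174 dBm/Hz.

3.0 dB

Noise floor: N = −174 + 10 log₁₀(B) + NF
10 log₁₀(4.18×10⁶) = 66.21 dB
N = −174 + 66.21 + 2.79 = −105.00 dBm
SNR = P_sig − N = −102 − (−105.00) = 3.00 dB → 3.0 dB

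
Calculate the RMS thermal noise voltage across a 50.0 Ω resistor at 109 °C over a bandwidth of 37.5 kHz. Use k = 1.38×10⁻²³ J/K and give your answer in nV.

199 nV

T = 109 °C + 273.15 = 382.15 K
V_n = √(4kTRB)
4kTRB = 4 × 1.38×10⁻²³ × 382.15 × 5.00×10¹ × 3.75×10⁴ = 3.96×10⁻¹⁴ V²
V_n = √(3.96×10⁻¹⁴) = 1.99×10⁻⁷ V = 199 nV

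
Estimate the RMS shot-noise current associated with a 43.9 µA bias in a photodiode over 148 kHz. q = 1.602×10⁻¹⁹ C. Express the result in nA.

I_n = √(2qI·B)
2qI·B = 2 × 1.602×10⁻¹⁹ × 4.39×10⁻⁵ × 1.48×10⁵ = 2.08×10⁻¹⁸ A²
I_n = √(2.08×10⁻¹⁸) = 1.44×10⁻⁹ A = 1.44 nA

1.44 nA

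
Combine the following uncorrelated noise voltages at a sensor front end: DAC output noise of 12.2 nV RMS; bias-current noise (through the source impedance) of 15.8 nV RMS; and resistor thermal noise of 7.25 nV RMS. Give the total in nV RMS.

21.2 nV

Uncorrelated sources add in power (mean-square): V_tot = √(ΣV_i²)
V_tot = √[(1.22×10⁻⁸)² + (1.58×10⁻⁸)² + (7.25×10⁻⁹)²] = 2.12×10⁻⁸ V = 21.2 nV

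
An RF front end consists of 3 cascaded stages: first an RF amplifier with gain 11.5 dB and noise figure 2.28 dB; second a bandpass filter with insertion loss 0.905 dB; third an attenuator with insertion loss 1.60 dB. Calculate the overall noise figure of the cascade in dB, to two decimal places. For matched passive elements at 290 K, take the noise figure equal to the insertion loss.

2.42 dB

Convert to linear (a loss of L dB is a gain of −L dB): F_i = 10^(NF_i/10), G_i = 10^(G_i,dB/10)
  Stage 1: F_1 = 10^(2.28/10) = 1.690, G_1 = 10^(11.5/10) = 14.13
  Stage 2: F_2 = 10^(0.905/10) = 1.232, G_2 = 10^(−0.905/10) = 0.8119
  Stage 3: F_3 = 10^(1.60/10) = 1.445, G_3 = 10^(−1.60/10) = 0.6918
Friis cascade:
  F = 1.690 + (1.232 − 1)/14.13 + (1.445 − 1)/11.47 = 1.746
NF = 10 log₁₀(1.746) = 2.42 dB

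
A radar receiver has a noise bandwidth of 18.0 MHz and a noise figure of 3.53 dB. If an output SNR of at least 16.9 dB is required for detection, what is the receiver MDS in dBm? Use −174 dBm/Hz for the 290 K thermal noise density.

Sensitivity = −174 + 10 log₁₀(B) + NF + SNR_min
= −174 + 72.55 + 3.53 + 16.9
= −81.02 dBm → −81.0 dBm

−81.0 dBm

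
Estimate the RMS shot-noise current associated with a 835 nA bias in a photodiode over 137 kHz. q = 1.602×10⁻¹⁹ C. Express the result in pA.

I_n = √(2qI·B)
2qI·B = 2 × 1.602×10⁻¹⁹ × 8.35×10⁻⁷ × 1.37×10⁵ = 3.67×10⁻²⁰ A²
I_n = √(3.67×10⁻²⁰) = 1.91×10⁻¹⁰ A = 191 pA

191 pA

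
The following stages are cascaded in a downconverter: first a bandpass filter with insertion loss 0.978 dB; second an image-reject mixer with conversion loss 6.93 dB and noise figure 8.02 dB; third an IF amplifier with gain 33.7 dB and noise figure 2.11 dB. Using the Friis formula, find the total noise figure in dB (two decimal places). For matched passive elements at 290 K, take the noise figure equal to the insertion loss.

10.72 dB

Convert to linear (a loss of L dB is a gain of −L dB): F_i = 10^(NF_i/10), G_i = 10^(G_i,dB/10)
  Stage 1: F_1 = 10^(0.978/10) = 1.253, G_1 = 10^(−0.978/10) = 0.7984
  Stage 2: F_2 = 10^(8.02/10) = 6.339, G_2 = 10^(−6.93/10) = 0.2028
  Stage 3: F_3 = 10^(2.11/10) = 1.626, G_3 = 10^(33.7/10) = 2344
Friis cascade:
  F = 1.253 + (6.339 − 1)/0.7984 + (1.626 − 1)/0.1619 = 11.80
NF = 10 log₁₀(11.80) = 10.72 dB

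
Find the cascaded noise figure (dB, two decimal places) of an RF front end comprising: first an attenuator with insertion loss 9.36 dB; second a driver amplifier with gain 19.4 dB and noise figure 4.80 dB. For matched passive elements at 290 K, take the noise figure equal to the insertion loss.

Convert to linear (a loss of L dB is a gain of −L dB): F_i = 10^(NF_i/10), G_i = 10^(G_i,dB/10)
  Stage 1: F_1 = 10^(9.36/10) = 8.630, G_1 = 10^(−9.36/10) = 0.1159
  Stage 2: F_2 = 10^(4.80/10) = 3.020, G_2 = 10^(19.4/10) = 87.10
Friis cascade:
  F = 8.630 + (3.020 − 1)/0.1159 = 26.06
NF = 10 log₁₀(26.06) = 14.16 dB

14.16 dB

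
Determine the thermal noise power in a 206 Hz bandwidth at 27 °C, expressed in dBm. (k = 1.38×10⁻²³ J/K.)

T = 27 °C + 273.15 = 300.15 K
P_n = kTB = 1.38×10⁻²³ × 300.15 × 2.06×10² = 8.53×10⁻¹⁹ W
In dBm: 10 log₁₀(8.53×10⁻¹⁹ / 10⁻³) = −150.7 dBm

−150.7 dBm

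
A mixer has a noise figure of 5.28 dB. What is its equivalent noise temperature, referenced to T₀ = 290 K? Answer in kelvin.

F = 10^(5.28/10) = 3.37287
T_e = (F − 1)·T₀ = (3.37287 − 1) × 290 = 688 K

688 K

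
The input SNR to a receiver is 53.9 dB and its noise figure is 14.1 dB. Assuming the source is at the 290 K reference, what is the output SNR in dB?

By definition F = SNR_in/SNR_out, so in dB: SNR_out = SNR_in − NF
SNR_out = 53.9 − 14.1 = 39.8 dB

39.8 dB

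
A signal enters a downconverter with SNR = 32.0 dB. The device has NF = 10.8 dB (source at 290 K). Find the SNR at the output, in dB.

21.2 dB

By definition F = SNR_in/SNR_out, so in dB: SNR_out = SNR_in − NF
SNR_out = 32.0 − 10.8 = 21.2 dB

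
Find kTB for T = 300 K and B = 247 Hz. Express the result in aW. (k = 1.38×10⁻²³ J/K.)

P_n = kTB = 1.38×10⁻²³ × 300 × 2.47×10² = 1.02×10⁻¹⁸ W = 1.02 aW

1.02 aW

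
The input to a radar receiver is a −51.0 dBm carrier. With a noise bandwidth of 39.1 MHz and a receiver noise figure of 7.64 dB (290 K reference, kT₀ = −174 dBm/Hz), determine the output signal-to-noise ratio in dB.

39.4 dB

Noise floor: N = −174 + 10 log₁₀(B) + NF
10 log₁₀(3.91×10⁷) = 75.92 dB
N = −174 + 75.92 + 7.64 = −90.44 dBm
SNR = P_sig − N = −51.0 − (−90.44) = 39.44 dB → 39.4 dB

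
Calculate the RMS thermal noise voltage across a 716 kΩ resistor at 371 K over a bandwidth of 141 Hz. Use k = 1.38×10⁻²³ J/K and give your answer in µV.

1.44 µV

V_n = √(4kTRB)
4kTRB = 4 × 1.38×10⁻²³ × 371 × 7.16×10⁵ × 1.41×10² = 2.07×10⁻¹² V²
V_n = √(2.07×10⁻¹²) = 1.44×10⁻⁶ V = 1.44 µV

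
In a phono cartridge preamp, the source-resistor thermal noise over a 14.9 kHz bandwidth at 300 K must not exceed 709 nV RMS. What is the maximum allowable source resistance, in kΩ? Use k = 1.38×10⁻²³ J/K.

2.04 kΩ

Johnson–Nyquist: V_n = √(4kTRB) ⇒ R = V_n² / (4kTB)
4kTB = 4 × 1.38×10⁻²³ × 300 × 1.49×10⁴ = 2.47×10⁻¹⁶
R = (7.09×10⁻⁷)² / 2.47×10⁻¹⁶ = 2.04×10³ Ω = 2.04 kΩ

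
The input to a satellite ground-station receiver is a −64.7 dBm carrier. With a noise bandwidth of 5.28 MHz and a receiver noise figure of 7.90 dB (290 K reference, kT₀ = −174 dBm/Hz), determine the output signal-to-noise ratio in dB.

Noise floor: N = −174 + 10 log₁₀(B) + NF
10 log₁₀(5.28×10⁶) = 67.23 dB
N = −174 + 67.23 + 7.90 = −98.87 dBm
SNR = P_sig − N = −64.7 − (−98.87) = 34.17 dB → 34.2 dB

34.2 dB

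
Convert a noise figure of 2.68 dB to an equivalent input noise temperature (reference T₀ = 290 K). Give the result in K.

248 K

F = 10^(2.68/10) = 1.85353
T_e = (F − 1)·T₀ = (1.85353 − 1) × 290 = 248 K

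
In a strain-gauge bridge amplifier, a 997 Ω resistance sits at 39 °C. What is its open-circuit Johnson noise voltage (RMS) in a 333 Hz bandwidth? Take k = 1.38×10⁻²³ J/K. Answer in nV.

T = 39 °C + 273.15 = 312.15 K
V_n = √(4kTRB)
4kTRB = 4 × 1.38×10⁻²³ × 312.15 × 9.97×10² × 3.33×10² = 5.72×10⁻¹⁵ V²
V_n = √(5.72×10⁻¹⁵) = 7.56×10⁻⁸ V = 75.6 nV

75.6 nV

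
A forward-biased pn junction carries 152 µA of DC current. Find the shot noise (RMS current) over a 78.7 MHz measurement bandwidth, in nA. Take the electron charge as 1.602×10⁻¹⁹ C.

61.9 nA

I_n = √(2qI·B)
2qI·B = 2 × 1.602×10⁻¹⁹ × 1.52×10⁻⁴ × 7.87×10⁷ = 3.83×10⁻¹⁵ A²
I_n = √(3.83×10⁻¹⁵) = 6.19×10⁻⁸ A = 61.9 nA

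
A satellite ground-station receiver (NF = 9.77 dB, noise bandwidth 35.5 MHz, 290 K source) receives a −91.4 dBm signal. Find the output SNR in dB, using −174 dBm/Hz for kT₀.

Noise floor: N = −174 + 10 log₁₀(B) + NF
10 log₁₀(3.55×10⁷) = 75.5 dB
N = −174 + 75.5 + 9.77 = −88.73 dBm
SNR = P_sig − N = −91.4 − (−88.73) = −2.67 dB → −2.7 dB

−2.7 dB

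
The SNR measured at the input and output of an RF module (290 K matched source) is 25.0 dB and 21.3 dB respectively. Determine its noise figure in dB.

NF (dB) = SNR_in(dB) − SNR_out(dB) when the source is at T₀
NF = 25.0 − 21.3 = 3.7 dB

3.7 dB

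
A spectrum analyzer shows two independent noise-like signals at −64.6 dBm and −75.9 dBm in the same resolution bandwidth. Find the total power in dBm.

−64.3 dBm

Convert to linear, add, convert back:
P₁ = 3.47×10⁻¹⁰ W, P₂ = 2.57×10⁻¹¹ W
P_tot = 3.72×10⁻¹⁰ W → 10 log₁₀(P_tot / 10⁻³) = −64.3 dBm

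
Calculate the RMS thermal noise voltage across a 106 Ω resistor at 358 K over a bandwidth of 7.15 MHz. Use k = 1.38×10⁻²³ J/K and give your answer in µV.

V_n = √(4kTRB)
4kTRB = 4 × 1.38×10⁻²³ × 358 × 1.06×10² × 7.15×10⁶ = 1.50×10⁻¹¹ V²
V_n = √(1.50×10⁻¹¹) = 3.87×10⁻⁶ V = 3.87 µV

3.87 µV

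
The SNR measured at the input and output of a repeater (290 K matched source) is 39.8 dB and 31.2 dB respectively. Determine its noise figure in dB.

NF (dB) = SNR_in(dB) − SNR_out(dB) when the source is at T₀
NF = 39.8 − 31.2 = 8.6 dB

8.6 dB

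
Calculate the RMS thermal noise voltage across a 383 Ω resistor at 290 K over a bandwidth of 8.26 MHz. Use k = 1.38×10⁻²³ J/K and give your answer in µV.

V_n = √(4kTRB)
4kTRB = 4 × 1.38×10⁻²³ × 290 × 3.83×10² × 8.26×10⁶ = 5.06×10⁻¹¹ V²
V_n = √(5.06×10⁻¹¹) = 7.12×10⁻⁶ V = 7.12 µV

7.12 µV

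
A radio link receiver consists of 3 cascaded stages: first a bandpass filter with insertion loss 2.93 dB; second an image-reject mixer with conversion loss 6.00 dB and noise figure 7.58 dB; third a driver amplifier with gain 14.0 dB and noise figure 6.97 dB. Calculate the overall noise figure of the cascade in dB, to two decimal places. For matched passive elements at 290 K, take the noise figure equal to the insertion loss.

Convert to linear (a loss of L dB is a gain of −L dB): F_i = 10^(NF_i/10), G_i = 10^(G_i,dB/10)
  Stage 1: F_1 = 10^(2.93/10) = 1.963, G_1 = 10^(−2.93/10) = 0.5093
  Stage 2: F_2 = 10^(7.58/10) = 5.728, G_2 = 10^(−6.00/10) = 0.2512
  Stage 3: F_3 = 10^(6.97/10) = 4.977, G_3 = 10^(14.0/10) = 25.12
Friis cascade:
  F = 1.963 + (5.728 − 1)/0.5093 + (4.977 − 1)/0.1279 = 42.33
NF = 10 log₁₀(42.33) = 16.27 dB

16.27 dB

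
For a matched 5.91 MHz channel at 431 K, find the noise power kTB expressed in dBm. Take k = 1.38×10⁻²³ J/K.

−104.5 dBm

P_n = kTB = 1.38×10⁻²³ × 431 × 5.91×10⁶ = 3.52×10⁻¹⁴ W
In dBm: 10 log₁₀(3.52×10⁻¹⁴ / 10⁻³) = −104.5 dBm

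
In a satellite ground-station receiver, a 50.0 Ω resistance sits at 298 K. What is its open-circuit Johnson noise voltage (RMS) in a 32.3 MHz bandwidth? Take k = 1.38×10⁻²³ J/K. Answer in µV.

V_n = √(4kTRB)
4kTRB = 4 × 1.38×10⁻²³ × 298 × 5.00×10¹ × 3.23×10⁷ = 2.66×10⁻¹¹ V²
V_n = √(2.66×10⁻¹¹) = 5.15×10⁻⁶ V = 5.15 µV

5.15 µV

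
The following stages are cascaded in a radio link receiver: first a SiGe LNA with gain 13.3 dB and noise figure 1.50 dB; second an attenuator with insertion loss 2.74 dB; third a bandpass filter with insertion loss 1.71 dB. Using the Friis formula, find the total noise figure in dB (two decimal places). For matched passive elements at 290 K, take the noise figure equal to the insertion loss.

Convert to linear (a loss of L dB is a gain of −L dB): F_i = 10^(NF_i/10), G_i = 10^(G_i,dB/10)
  Stage 1: F_1 = 10^(1.50/10) = 1.413, G_1 = 10^(13.3/10) = 21.38
  Stage 2: F_2 = 10^(2.74/10) = 1.879, G_2 = 10^(−2.74/10) = 0.5321
  Stage 3: F_3 = 10^(1.71/10) = 1.483, G_3 = 10^(−1.71/10) = 0.6745
Friis cascade:
  F = 1.413 + (1.879 − 1)/21.38 + (1.483 − 1)/11.38 = 1.496
NF = 10 log₁₀(1.496) = 1.75 dB

1.75 dB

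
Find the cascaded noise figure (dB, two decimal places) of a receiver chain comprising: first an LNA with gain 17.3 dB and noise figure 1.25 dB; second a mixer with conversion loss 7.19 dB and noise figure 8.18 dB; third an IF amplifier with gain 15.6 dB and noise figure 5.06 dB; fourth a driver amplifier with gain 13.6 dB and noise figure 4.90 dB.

Convert to linear (a loss of L dB is a gain of −L dB): F_i = 10^(NF_i/10), G_i = 10^(G_i,dB/10)
  Stage 1: F_1 = 10^(1.25/10) = 1.334, G_1 = 10^(17.3/10) = 53.70
  Stage 2: F_2 = 10^(8.18/10) = 6.577, G_2 = 10^(−7.19/10) = 0.1910
  Stage 3: F_3 = 10^(5.06/10) = 3.206, G_3 = 10^(15.6/10) = 36.31
  Stage 4: F_4 = 10^(4.90/10) = 3.090, G_4 = 10^(13.6/10) = 22.91
Friis cascade:
  F = 1.334 + (6.577 − 1)/53.70 + (3.206 − 1)/10.26 + (3.090 − 1)/372.4 = 1.658
NF = 10 log₁₀(1.658) = 2.20 dB

2.20 dB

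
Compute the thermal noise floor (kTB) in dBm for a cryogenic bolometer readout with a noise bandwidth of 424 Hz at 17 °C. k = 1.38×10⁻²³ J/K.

−147.7 dBm

T = 17 °C + 273.15 = 290.15 K
P_n = kTB = 1.38×10⁻²³ × 290.15 × 4.24×10² = 1.70×10⁻¹⁸ W
In dBm: 10 log₁₀(1.70×10⁻¹⁸ / 10⁻³) = −147.7 dBm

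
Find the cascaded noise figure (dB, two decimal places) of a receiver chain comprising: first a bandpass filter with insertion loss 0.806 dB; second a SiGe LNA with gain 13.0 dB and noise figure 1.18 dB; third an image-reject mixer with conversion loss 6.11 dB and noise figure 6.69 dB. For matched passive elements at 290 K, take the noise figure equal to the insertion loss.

2.56 dB

Convert to linear (a loss of L dB is a gain of −L dB): F_i = 10^(NF_i/10), G_i = 10^(G_i,dB/10)
  Stage 1: F_1 = 10^(0.806/10) = 1.204, G_1 = 10^(−0.806/10) = 0.8306
  Stage 2: F_2 = 10^(1.18/10) = 1.312, G_2 = 10^(13.0/10) = 19.95
  Stage 3: F_3 = 10^(6.69/10) = 4.667, G_3 = 10^(−6.11/10) = 0.2449
Friis cascade:
  F = 1.204 + (1.312 − 1)/0.8306 + (4.667 − 1)/16.57 = 1.801
NF = 10 log₁₀(1.801) = 2.56 dB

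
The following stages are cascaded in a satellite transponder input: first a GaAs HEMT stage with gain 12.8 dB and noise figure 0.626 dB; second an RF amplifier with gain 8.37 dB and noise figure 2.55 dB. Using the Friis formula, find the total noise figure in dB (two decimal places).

0.78 dB

Convert to linear (a loss of L dB is a gain of −L dB): F_i = 10^(NF_i/10), G_i = 10^(G_i,dB/10)
  Stage 1: F_1 = 10^(0.626/10) = 1.155, G_1 = 10^(12.8/10) = 19.05
  Stage 2: F_2 = 10^(2.55/10) = 1.799, G_2 = 10^(8.37/10) = 6.871
Friis cascade:
  F = 1.155 + (1.799 − 1)/19.05 = 1.197
NF = 10 log₁₀(1.197) = 0.78 dB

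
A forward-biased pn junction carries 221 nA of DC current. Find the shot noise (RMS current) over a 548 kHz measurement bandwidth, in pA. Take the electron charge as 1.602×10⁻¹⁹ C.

I_n = √(2qI·B)
2qI·B = 2 × 1.602×10⁻¹⁹ × 2.21×10⁻⁷ × 5.48×10⁵ = 3.88×10⁻²⁰ A²
I_n = √(3.88×10⁻²⁰) = 1.97×10⁻¹⁰ A = 197 pA

197 pA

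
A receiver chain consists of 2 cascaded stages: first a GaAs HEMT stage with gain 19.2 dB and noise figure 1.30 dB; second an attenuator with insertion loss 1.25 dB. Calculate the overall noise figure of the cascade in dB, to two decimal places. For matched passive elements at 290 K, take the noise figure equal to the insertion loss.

Convert to linear (a loss of L dB is a gain of −L dB): F_i = 10^(NF_i/10), G_i = 10^(G_i,dB/10)
  Stage 1: F_1 = 10^(1.30/10) = 1.349, G_1 = 10^(19.2/10) = 83.18
  Stage 2: F_2 = 10^(1.25/10) = 1.334, G_2 = 10^(−1.25/10) = 0.7499
Friis cascade:
  F = 1.349 + (1.334 − 1)/83.18 = 1.353
NF = 10 log₁₀(1.353) = 1.31 dB

1.31 dB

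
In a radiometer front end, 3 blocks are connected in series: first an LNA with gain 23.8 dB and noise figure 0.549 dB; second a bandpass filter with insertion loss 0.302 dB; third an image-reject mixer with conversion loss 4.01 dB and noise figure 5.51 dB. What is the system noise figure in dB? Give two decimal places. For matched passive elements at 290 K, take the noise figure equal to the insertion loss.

Convert to linear (a loss of L dB is a gain of −L dB): F_i = 10^(NF_i/10), G_i = 10^(G_i,dB/10)
  Stage 1: F_1 = 10^(0.549/10) = 1.135, G_1 = 10^(23.8/10) = 239.9
  Stage 2: F_2 = 10^(0.302/10) = 1.072, G_2 = 10^(−0.302/10) = 0.9328
  Stage 3: F_3 = 10^(5.51/10) = 3.556, G_3 = 10^(−4.01/10) = 0.3972
Friis cascade:
  F = 1.135 + (1.072 − 1)/239.9 + (3.556 − 1)/223.8 = 1.146
NF = 10 log₁₀(1.146) = 0.59 dB

0.59 dB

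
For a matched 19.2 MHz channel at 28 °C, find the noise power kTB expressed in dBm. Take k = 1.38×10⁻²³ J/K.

T = 28 °C + 273.15 = 301.15 K
P_n = kTB = 1.38×10⁻²³ × 301.15 × 1.92×10⁷ = 7.98×10⁻¹⁴ W
In dBm: 10 log₁₀(7.98×10⁻¹⁴ / 10⁻³) = −101.0 dBm

−101.0 dBm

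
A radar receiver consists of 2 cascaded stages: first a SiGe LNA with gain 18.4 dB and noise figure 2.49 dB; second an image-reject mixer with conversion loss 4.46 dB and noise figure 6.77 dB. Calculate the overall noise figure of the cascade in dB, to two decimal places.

Convert to linear (a loss of L dB is a gain of −L dB): F_i = 10^(NF_i/10), G_i = 10^(G_i,dB/10)
  Stage 1: F_1 = 10^(2.49/10) = 1.774, G_1 = 10^(18.4/10) = 69.18
  Stage 2: F_2 = 10^(6.77/10) = 4.753, G_2 = 10^(−4.46/10) = 0.3581
Friis cascade:
  F = 1.774 + (4.753 − 1)/69.18 = 1.828
NF = 10 log₁₀(1.828) = 2.62 dB

2.62 dB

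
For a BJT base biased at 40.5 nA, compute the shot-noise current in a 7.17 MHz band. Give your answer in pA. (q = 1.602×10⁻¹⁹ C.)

I_n = √(2qI·B)
2qI·B = 2 × 1.602×10⁻¹⁹ × 4.05×10⁻⁸ × 7.17×10⁶ = 9.30×10⁻²⁰ A²
I_n = √(9.30×10⁻²⁰) = 3.05×10⁻¹⁰ A = 305 pA

305 pA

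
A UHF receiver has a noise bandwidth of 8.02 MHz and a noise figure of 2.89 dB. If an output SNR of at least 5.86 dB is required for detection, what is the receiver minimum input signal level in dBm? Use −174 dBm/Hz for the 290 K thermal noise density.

−96.2 dBm

Sensitivity = −174 + 10 log₁₀(B) + NF + SNR_min
= −174 + 69.04 + 2.89 + 5.86
= −96.21 dBm → −96.2 dBm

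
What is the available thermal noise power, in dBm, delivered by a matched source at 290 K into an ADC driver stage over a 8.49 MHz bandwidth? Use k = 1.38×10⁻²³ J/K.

P_n = kTB = 1.38×10⁻²³ × 290 × 8.49×10⁶ = 3.40×10⁻¹⁴ W
In dBm: 10 log₁₀(3.40×10⁻¹⁴ / 10⁻³) = −104.7 dBm

−104.7 dBm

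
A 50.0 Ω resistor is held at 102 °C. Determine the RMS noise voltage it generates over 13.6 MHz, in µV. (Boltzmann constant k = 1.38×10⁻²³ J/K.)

3.75 µV

T = 102 °C + 273.15 = 375.15 K
V_n = √(4kTRB)
4kTRB = 4 × 1.38×10⁻²³ × 375.15 × 5.00×10¹ × 1.36×10⁷ = 1.41×10⁻¹¹ V²
V_n = √(1.41×10⁻¹¹) = 3.75×10⁻⁶ V = 3.75 µV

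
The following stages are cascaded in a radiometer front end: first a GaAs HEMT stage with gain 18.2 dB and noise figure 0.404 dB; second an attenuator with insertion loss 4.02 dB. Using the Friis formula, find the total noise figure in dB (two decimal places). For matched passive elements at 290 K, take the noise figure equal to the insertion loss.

Convert to linear (a loss of L dB is a gain of −L dB): F_i = 10^(NF_i/10), G_i = 10^(G_i,dB/10)
  Stage 1: F_1 = 10^(0.404/10) = 1.097, G_1 = 10^(18.2/10) = 66.07
  Stage 2: F_2 = 10^(4.02/10) = 2.523, G_2 = 10^(−4.02/10) = 0.3963
Friis cascade:
  F = 1.097 + (2.523 − 1)/66.07 = 1.121
NF = 10 log₁₀(1.121) = 0.49 dB

0.49 dB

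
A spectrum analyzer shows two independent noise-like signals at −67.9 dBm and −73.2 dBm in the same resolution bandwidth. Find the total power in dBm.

−66.8 dBm

Convert to linear, add, convert back:
P₁ = 1.62×10⁻¹⁰ W, P₂ = 4.79×10⁻¹¹ W
P_tot = 2.10×10⁻¹⁰ W → 10 log₁₀(P_tot / 10⁻³) = −66.8 dBm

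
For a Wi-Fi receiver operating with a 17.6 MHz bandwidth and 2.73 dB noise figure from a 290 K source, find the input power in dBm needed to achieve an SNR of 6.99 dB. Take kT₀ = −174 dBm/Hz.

−91.8 dBm

Sensitivity = −174 + 10 log₁₀(B) + NF + SNR_min
= −174 + 72.46 + 2.73 + 6.99
= −91.82 dBm → −91.8 dBm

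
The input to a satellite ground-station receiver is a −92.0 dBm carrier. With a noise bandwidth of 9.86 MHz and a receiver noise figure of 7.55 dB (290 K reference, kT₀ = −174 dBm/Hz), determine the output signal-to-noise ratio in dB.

4.5 dB

Noise floor: N = −174 + 10 log₁₀(B) + NF
10 log₁₀(9.86×10⁶) = 69.94 dB
N = −174 + 69.94 + 7.55 = −96.51 dBm
SNR = P_sig − N = −92.0 − (−96.51) = 4.51 dB → 4.5 dB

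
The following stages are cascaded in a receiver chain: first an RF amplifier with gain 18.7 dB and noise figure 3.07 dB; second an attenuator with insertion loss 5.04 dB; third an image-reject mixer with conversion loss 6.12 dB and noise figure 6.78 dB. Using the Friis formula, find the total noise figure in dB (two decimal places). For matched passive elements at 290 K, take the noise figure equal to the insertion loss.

3.46 dB

Convert to linear (a loss of L dB is a gain of −L dB): F_i = 10^(NF_i/10), G_i = 10^(G_i,dB/10)
  Stage 1: F_1 = 10^(3.07/10) = 2.028, G_1 = 10^(18.7/10) = 74.13
  Stage 2: F_2 = 10^(5.04/10) = 3.192, G_2 = 10^(−5.04/10) = 0.3133
  Stage 3: F_3 = 10^(6.78/10) = 4.764, G_3 = 10^(−6.12/10) = 0.2443
Friis cascade:
  F = 2.028 + (3.192 − 1)/74.13 + (4.764 − 1)/23.23 = 2.219
NF = 10 log₁₀(2.219) = 3.46 dB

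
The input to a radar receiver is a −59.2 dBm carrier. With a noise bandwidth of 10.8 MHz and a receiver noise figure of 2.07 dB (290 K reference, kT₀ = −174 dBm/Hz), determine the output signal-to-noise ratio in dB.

42.4 dB

Noise floor: N = −174 + 10 log₁₀(B) + NF
10 log₁₀(1.08×10⁷) = 70.33 dB
N = −174 + 70.33 + 2.07 = −101.60 dBm
SNR = P_sig − N = −59.2 − (−101.60) = 42.40 dB → 42.4 dB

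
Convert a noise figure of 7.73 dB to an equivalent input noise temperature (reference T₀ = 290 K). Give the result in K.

1429 K

F = 10^(7.73/10) = 5.92925
T_e = (F − 1)·T₀ = (5.92925 − 1) × 290 = 1429 K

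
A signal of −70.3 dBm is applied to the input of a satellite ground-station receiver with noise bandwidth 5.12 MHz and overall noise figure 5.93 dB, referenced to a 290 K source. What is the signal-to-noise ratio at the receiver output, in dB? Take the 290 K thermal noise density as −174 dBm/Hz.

30.7 dB

Noise floor: N = −174 + 10 log₁₀(B) + NF
10 log₁₀(5.12×10⁶) = 67.09 dB
N = −174 + 67.09 + 5.93 = −100.98 dBm
SNR = P_sig − N = −70.3 − (−100.98) = 30.68 dB → 30.7 dB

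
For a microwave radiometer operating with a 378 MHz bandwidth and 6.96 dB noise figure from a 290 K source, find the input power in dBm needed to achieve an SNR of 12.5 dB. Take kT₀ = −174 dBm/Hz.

Sensitivity = −174 + 10 log₁₀(B) + NF + SNR_min
= −174 + 85.77 + 6.96 + 12.5
= −68.77 dBm → −68.8 dBm

−68.8 dBm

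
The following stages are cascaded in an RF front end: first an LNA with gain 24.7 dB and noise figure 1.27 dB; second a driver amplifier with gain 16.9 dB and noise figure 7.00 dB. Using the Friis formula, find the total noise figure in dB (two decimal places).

Convert to linear (a loss of L dB is a gain of −L dB): F_i = 10^(NF_i/10), G_i = 10^(G_i,dB/10)
  Stage 1: F_1 = 10^(1.27/10) = 1.340, G_1 = 10^(24.7/10) = 295.1
  Stage 2: F_2 = 10^(7.00/10) = 5.012, G_2 = 10^(16.9/10) = 48.98
Friis cascade:
  F = 1.340 + (5.012 − 1)/295.1 = 1.353
NF = 10 log₁₀(1.353) = 1.31 dB

1.31 dB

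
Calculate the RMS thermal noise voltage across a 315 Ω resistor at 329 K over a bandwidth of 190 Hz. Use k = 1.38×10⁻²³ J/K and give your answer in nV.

33.0 nV

V_n = √(4kTRB)
4kTRB = 4 × 1.38×10⁻²³ × 329 × 3.15×10² × 1.90×10² = 1.09×10⁻¹⁵ V²
V_n = √(1.09×10⁻¹⁵) = 3.30×10⁻⁸ V = 33.0 nV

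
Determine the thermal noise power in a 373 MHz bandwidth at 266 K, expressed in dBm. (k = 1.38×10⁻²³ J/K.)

−88.6 dBm

P_n = kTB = 1.38×10⁻²³ × 266 × 3.73×10⁸ = 1.37×10⁻¹² W
In dBm: 10 log₁₀(1.37×10⁻¹² / 10⁻³) = −88.6 dBm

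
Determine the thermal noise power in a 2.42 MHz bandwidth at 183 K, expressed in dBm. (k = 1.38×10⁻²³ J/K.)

P_n = kTB = 1.38×10⁻²³ × 183 × 2.42×10⁶ = 6.11×10⁻¹⁵ W
In dBm: 10 log₁₀(6.11×10⁻¹⁵ / 10⁻³) = −112.1 dBm

−112.1 dBm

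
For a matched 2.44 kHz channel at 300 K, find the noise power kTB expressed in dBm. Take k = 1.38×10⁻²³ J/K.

−140.0 dBm

P_n = kTB = 1.38×10⁻²³ × 300 × 2.44×10³ = 1.01×10⁻¹⁷ W
In dBm: 10 log₁₀(1.01×10⁻¹⁷ / 10⁻³) = −140.0 dBm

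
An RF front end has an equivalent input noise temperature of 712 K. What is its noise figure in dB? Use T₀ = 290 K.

F = 1 + T_e/T₀ = 1 + 712/290 = 3.45517
NF = 10 log₁₀(3.45517) = 5.38 dB

5.38 dB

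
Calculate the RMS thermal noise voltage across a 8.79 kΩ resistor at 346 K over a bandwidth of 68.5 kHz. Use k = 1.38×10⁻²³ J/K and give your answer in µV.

3.39 µV

V_n = √(4kTRB)
4kTRB = 4 × 1.38×10⁻²³ × 346 × 8.79×10³ × 6.85×10⁴ = 1.15×10⁻¹¹ V²
V_n = √(1.15×10⁻¹¹) = 3.39×10⁻⁶ V = 3.39 µV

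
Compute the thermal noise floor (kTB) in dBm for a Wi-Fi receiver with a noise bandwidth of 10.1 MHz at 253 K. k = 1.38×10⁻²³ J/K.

P_n = kTB = 1.38×10⁻²³ × 253 × 1.01×10⁷ = 3.53×10⁻¹⁴ W
In dBm: 10 log₁₀(3.53×10⁻¹⁴ / 10⁻³) = −104.5 dBm

−104.5 dBm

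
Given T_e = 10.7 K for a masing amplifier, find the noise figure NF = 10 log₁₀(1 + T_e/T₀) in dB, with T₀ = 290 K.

F = 1 + T_e/T₀ = 1 + 10.7/290 = 1.0369
NF = 10 log₁₀(1.0369) = 0.157 dB

0.157 dB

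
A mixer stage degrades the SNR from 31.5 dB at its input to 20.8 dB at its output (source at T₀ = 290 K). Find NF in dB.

NF (dB) = SNR_in(dB) − SNR_out(dB) when the source is at T₀
NF = 31.5 − 20.8 = 10.7 dB

10.7 dB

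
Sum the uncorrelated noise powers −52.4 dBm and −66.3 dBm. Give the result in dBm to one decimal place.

Convert to linear, add, convert back:
P₁ = 5.75×10⁻⁹ W, P₂ = 2.34×10⁻¹⁰ W
P_tot = 5.99×10⁻⁹ W → 10 log₁₀(P_tot / 10⁻³) = −52.2 dBm

−52.2 dBm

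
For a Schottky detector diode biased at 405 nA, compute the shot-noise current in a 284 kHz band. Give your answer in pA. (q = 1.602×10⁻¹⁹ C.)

192 pA

I_n = √(2qI·B)
2qI·B = 2 × 1.602×10⁻¹⁹ × 4.05×10⁻⁷ × 2.84×10⁵ = 3.69×10⁻²⁰ A²
I_n = √(3.69×10⁻²⁰) = 1.92×10⁻¹⁰ A = 192 pA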